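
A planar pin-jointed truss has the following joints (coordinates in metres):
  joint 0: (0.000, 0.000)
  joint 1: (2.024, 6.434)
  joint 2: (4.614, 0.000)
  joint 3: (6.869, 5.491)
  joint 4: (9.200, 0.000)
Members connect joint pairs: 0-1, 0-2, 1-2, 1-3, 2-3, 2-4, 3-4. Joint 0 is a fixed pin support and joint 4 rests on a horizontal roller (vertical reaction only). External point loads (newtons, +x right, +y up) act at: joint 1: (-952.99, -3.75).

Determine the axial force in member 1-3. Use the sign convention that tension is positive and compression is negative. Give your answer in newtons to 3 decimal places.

N=5 nodes, M=7 members, R=3 reactions → 2N=10, M+R=10
member 0 (0-1): L=6.7448, (cx,cy)=(0.3001,0.9539)
member 1 (0-2): L=4.6140, (cx,cy)=(1.0000,0.0000)
member 2 (1-2): L=6.9357, (cx,cy)=(0.3734,-0.9277)
member 3 (1-3): L=4.9359, (cx,cy)=(0.9816,-0.1910)
member 4 (2-3): L=5.9360, (cx,cy)=(0.3799,0.9250)
member 5 (2-4): L=4.5860, (cx,cy)=(1.0000,0.0000)
member 6 (3-4): L=5.9653, (cx,cy)=(0.3908,-0.9205)
solve A·x = −loads:
  F[0-1] = -701.7369 N (compression)
  F[0-2] = -742.4121 N (compression)
  F[1-2] = +609.5461 N (tension)
  F[1-3] = +524.4504 N (tension)
  F[2-3] = -611.2762 N (compression)
  F[2-4] = -282.5755 N (compression)
  F[3-4] = +723.1419 N (tension)
  Rx@0 = +952.9900 N
  Ry@0 = +669.3965 N
  Ry@4 = -665.6465 N

524.450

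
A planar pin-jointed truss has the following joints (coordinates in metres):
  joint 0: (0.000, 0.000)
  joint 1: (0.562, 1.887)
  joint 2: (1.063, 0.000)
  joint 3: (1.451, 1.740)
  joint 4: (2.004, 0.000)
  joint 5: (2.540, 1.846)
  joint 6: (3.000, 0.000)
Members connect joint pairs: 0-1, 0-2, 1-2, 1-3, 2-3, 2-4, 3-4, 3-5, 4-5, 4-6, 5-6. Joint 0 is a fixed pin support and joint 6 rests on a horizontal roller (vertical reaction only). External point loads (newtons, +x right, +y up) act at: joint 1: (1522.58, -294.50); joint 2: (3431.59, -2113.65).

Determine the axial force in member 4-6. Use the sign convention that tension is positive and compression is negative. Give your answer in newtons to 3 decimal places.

439.021

N=7 nodes, M=11 members, R=3 reactions → 2N=14, M+R=14
member 0 (0-1): L=1.9689, (cx,cy)=(0.2854,0.9584)
member 1 (0-2): L=1.0630, (cx,cy)=(1.0000,0.0000)
member 2 (1-2): L=1.9524, (cx,cy)=(0.2566,-0.9665)
member 3 (1-3): L=0.9011, (cx,cy)=(0.9866,-0.1631)
member 4 (2-3): L=1.7827, (cx,cy)=(0.2176,0.9760)
member 5 (2-4): L=0.9410, (cx,cy)=(1.0000,0.0000)
member 6 (3-4): L=1.8258, (cx,cy)=(0.3029,-0.9530)
member 7 (3-5): L=1.0941, (cx,cy)=(0.9953,0.0969)
member 8 (4-5): L=1.9222, (cx,cy)=(0.2788,0.9603)
member 9 (4-6): L=0.9960, (cx,cy)=(1.0000,0.0000)
member 10 (5-6): L=1.9024, (cx,cy)=(0.2418,-0.9703)
solve A·x = −loads:
  F[0-1] = -674.3975 N (compression)
  F[0-2] = +5146.6679 N (tension)
  F[1-2] = +687.6398 N (tension)
  F[1-3] = -1917.2183 N (compression)
  F[2-3] = +1484.6247 N (tension)
  F[2-4] = +1568.4151 N (tension)
  F[3-4] = -1948.5570 N (compression)
  F[3-5] = -982.8454 N (compression)
  F[4-5] = +1933.7232 N (tension)
  F[4-6] = +439.0207 N (tension)
  F[5-6] = -1815.6846 N (compression)
  Rx@0 = -4954.1700 N
  Ry@0 = +646.3409 N
  Ry@6 = +1761.8091 N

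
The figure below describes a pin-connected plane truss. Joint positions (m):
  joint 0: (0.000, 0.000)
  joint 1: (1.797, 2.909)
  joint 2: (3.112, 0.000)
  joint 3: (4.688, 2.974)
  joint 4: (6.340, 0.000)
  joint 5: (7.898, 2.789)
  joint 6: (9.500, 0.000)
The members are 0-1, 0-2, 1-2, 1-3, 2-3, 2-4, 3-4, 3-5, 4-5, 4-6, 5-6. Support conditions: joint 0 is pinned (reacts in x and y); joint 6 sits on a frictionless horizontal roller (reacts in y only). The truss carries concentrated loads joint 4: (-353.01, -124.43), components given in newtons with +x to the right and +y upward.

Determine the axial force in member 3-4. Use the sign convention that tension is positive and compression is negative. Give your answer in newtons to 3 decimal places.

N=7 nodes, M=11 members, R=3 reactions → 2N=14, M+R=14
member 0 (0-1): L=3.4193, (cx,cy)=(0.5255,0.8508)
member 1 (0-2): L=3.1120, (cx,cy)=(1.0000,0.0000)
member 2 (1-2): L=3.1924, (cx,cy)=(0.4119,-0.9112)
member 3 (1-3): L=2.8917, (cx,cy)=(0.9997,0.0225)
member 4 (2-3): L=3.3658, (cx,cy)=(0.4682,0.8836)
member 5 (2-4): L=3.2280, (cx,cy)=(1.0000,0.0000)
member 6 (3-4): L=3.4020, (cx,cy)=(0.4856,-0.8742)
member 7 (3-5): L=3.2153, (cx,cy)=(0.9983,-0.0575)
member 8 (4-5): L=3.1947, (cx,cy)=(0.4877,0.8730)
member 9 (4-6): L=3.1600, (cx,cy)=(1.0000,0.0000)
member 10 (5-6): L=3.2164, (cx,cy)=(0.4981,-0.8671)
solve A·x = −loads:
  F[0-1] = -48.6497 N (compression)
  F[0-2] = -327.4422 N (compression)
  F[1-2] = +44.3403 N (tension)
  F[1-3] = -43.8432 N (compression)
  F[2-3] = -45.7264 N (compression)
  F[2-4] = -287.7668 N (compression)
  F[3-4] = +53.3556 N (tension)
  F[3-5] = -91.3036 N (compression)
  F[4-5] = +89.1016 N (tension)
  F[4-6] = +47.6985 N (tension)
  F[5-6] = -95.7648 N (compression)
  Rx@0 = +353.0100 N
  Ry@0 = +41.3893 N
  Ry@6 = +83.0407 N

53.356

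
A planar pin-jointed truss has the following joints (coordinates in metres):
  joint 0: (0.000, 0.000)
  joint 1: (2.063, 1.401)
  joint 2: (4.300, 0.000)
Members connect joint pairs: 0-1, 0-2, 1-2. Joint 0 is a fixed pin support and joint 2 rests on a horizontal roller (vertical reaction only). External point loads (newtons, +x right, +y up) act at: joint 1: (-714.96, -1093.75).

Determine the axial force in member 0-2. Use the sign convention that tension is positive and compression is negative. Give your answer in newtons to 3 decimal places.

465.925

N=3 nodes, M=3 members, R=3 reactions → 2N=6, M+R=6
member 0 (0-1): L=2.4937, (cx,cy)=(0.8273,0.5618)
member 1 (0-2): L=4.3000, (cx,cy)=(1.0000,0.0000)
member 2 (1-2): L=2.6395, (cx,cy)=(0.8475,-0.5308)
solve A·x = −loads:
  F[0-1] = -1427.4486 N (compression)
  F[0-2] = +465.9246 N (tension)
  F[1-2] = -549.7581 N (compression)
  Rx@0 = +714.9600 N
  Ry@0 = +801.9483 N
  Ry@2 = +291.8017 N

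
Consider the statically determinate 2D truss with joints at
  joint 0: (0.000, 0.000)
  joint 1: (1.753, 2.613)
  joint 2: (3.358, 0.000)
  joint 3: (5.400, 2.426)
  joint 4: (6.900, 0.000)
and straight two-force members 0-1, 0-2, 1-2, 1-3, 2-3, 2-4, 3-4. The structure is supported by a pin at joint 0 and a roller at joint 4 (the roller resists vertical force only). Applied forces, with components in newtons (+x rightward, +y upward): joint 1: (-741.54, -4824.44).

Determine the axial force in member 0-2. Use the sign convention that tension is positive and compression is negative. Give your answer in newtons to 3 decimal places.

1861.172

N=5 nodes, M=7 members, R=3 reactions → 2N=10, M+R=10
member 0 (0-1): L=3.1466, (cx,cy)=(0.5571,0.8304)
member 1 (0-2): L=3.3580, (cx,cy)=(1.0000,0.0000)
member 2 (1-2): L=3.0666, (cx,cy)=(0.5234,-0.8521)
member 3 (1-3): L=3.6518, (cx,cy)=(0.9987,-0.0512)
member 4 (2-3): L=3.1710, (cx,cy)=(0.6440,0.7651)
member 5 (2-4): L=3.5420, (cx,cy)=(1.0000,0.0000)
member 6 (3-4): L=2.8523, (cx,cy)=(0.5259,-0.8505)
solve A·x = −loads:
  F[0-1] = -4671.7426 N (compression)
  F[0-2] = +1861.1723 N (tension)
  F[1-2] = -1029.2997 N (compression)
  F[1-3] = -1324.1868 N (compression)
  F[2-3] = +1146.3973 N (tension)
  F[2-4] = +584.2144 N (tension)
  F[3-4] = -1110.8937 N (compression)
  Rx@0 = +741.5400 N
  Ry@0 = +3879.5705 N
  Ry@4 = +944.8695 N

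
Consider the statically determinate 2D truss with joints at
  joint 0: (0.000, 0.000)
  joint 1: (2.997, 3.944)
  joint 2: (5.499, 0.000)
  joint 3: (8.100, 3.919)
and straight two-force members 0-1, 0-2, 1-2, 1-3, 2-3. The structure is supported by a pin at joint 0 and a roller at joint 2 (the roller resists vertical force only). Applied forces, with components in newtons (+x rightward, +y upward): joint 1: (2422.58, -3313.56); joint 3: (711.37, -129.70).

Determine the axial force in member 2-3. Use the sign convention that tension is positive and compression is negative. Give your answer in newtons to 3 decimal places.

-150.992

N=4 nodes, M=5 members, R=3 reactions → 2N=8, M+R=8
member 0 (0-1): L=4.9535, (cx,cy)=(0.6050,0.7962)
member 1 (0-2): L=5.4990, (cx,cy)=(1.0000,0.0000)
member 2 (1-2): L=4.6707, (cx,cy)=(0.5357,-0.8444)
member 3 (1-3): L=5.1031, (cx,cy)=(1.0000,-0.0049)
member 4 (2-3): L=4.7036, (cx,cy)=(0.5530,0.8332)
solve A·x = −loads:
  F[0-1] = +1002.5137 N (tension)
  F[0-2] = +2527.4022 N (tension)
  F[1-2] = -4873.9564 N (compression)
  F[1-3] = +794.8756 N (tension)
  F[2-3] = -150.9924 N (compression)
  Rx@0 = -3133.9500 N
  Ry@0 = -798.2064 N
  Ry@2 = +4241.4664 N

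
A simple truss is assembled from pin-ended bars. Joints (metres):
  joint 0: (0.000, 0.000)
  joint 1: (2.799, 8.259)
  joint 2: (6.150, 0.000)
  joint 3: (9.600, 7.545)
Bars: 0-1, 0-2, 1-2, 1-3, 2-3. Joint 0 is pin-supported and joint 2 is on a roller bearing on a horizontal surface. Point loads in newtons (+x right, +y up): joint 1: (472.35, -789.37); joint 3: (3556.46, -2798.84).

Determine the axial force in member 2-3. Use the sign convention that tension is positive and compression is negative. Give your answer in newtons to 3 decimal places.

-2544.838

N=4 nodes, M=5 members, R=3 reactions → 2N=8, M+R=8
member 0 (0-1): L=8.7204, (cx,cy)=(0.3210,0.9471)
member 1 (0-2): L=6.1500, (cx,cy)=(1.0000,0.0000)
member 2 (1-2): L=8.9129, (cx,cy)=(0.3760,-0.9266)
member 3 (1-3): L=6.8384, (cx,cy)=(0.9945,-0.1044)
member 4 (2-3): L=8.2964, (cx,cy)=(0.4158,0.9094)
solve A·x = −loads:
  F[0-1] = +6480.3538 N (tension)
  F[0-2] = +1948.8025 N (tension)
  F[1-2] = -7998.1257 N (compression)
  F[1-3] = +4640.0802 N (tension)
  F[2-3] = -2544.8380 N (compression)
  Rx@0 = -4028.8100 N
  Ry@0 = -6137.4713 N
  Ry@2 = +9725.6813 N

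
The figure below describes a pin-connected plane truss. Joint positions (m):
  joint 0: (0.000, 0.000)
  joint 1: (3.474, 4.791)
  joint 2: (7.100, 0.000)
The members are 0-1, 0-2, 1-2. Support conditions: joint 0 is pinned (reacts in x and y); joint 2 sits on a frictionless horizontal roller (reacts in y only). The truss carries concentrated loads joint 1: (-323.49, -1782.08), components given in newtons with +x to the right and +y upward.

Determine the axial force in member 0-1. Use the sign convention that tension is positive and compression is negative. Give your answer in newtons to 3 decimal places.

-1393.833

N=3 nodes, M=3 members, R=3 reactions → 2N=6, M+R=6
member 0 (0-1): L=5.9180, (cx,cy)=(0.5870,0.8096)
member 1 (0-2): L=7.1000, (cx,cy)=(1.0000,0.0000)
member 2 (1-2): L=6.0085, (cx,cy)=(0.6035,-0.7974)
solve A·x = −loads:
  F[0-1] = -1393.8333 N (compression)
  F[0-2] = +494.7260 N (tension)
  F[1-2] = -819.7848 N (compression)
  Rx@0 = +323.4900 N
  Ry@0 = +1128.4032 N
  Ry@2 = +653.6768 N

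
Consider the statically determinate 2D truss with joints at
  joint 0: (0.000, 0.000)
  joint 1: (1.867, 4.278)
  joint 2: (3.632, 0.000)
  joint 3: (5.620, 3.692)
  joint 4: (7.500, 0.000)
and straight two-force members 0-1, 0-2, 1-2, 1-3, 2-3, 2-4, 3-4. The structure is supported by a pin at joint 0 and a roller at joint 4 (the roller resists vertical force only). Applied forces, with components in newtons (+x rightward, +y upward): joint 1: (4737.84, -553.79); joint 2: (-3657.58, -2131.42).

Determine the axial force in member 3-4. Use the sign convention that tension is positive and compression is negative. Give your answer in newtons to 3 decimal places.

N=5 nodes, M=7 members, R=3 reactions → 2N=10, M+R=10
member 0 (0-1): L=4.6677, (cx,cy)=(0.4000,0.9165)
member 1 (0-2): L=3.6320, (cx,cy)=(1.0000,0.0000)
member 2 (1-2): L=4.6278, (cx,cy)=(0.3814,-0.9244)
member 3 (1-3): L=3.7985, (cx,cy)=(0.9880,-0.1543)
member 4 (2-3): L=4.1932, (cx,cy)=(0.4741,0.8805)
member 5 (2-4): L=3.8680, (cx,cy)=(1.0000,0.0000)
member 6 (3-4): L=4.1431, (cx,cy)=(0.4538,-0.8911)
solve A·x = −loads:
  F[0-1] = +1295.4276 N (tension)
  F[0-2] = +562.1058 N (tension)
  F[1-2] = -1251.3051 N (compression)
  F[1-3] = -3787.7956 N (compression)
  F[2-3] = +3734.5278 N (tension)
  F[2-4] = +1971.9104 N (tension)
  F[3-4] = -4345.6483 N (compression)
  Rx@0 = -1080.2600 N
  Ry@0 = -1187.2864 N
  Ry@4 = +3872.4964 N

-4345.648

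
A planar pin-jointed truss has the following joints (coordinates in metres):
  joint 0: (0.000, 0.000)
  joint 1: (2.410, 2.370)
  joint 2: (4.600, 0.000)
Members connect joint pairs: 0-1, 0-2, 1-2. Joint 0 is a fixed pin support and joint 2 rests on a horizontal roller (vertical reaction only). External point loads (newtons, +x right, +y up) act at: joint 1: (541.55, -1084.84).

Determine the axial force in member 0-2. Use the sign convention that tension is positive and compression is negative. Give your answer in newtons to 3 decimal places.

783.020

N=3 nodes, M=3 members, R=3 reactions → 2N=6, M+R=6
member 0 (0-1): L=3.3801, (cx,cy)=(0.7130,0.7012)
member 1 (0-2): L=4.6000, (cx,cy)=(1.0000,0.0000)
member 2 (1-2): L=3.2269, (cx,cy)=(0.6787,-0.7344)
solve A·x = −loads:
  F[0-1] = -338.6681 N (compression)
  F[0-2] = +783.0200 N (tension)
  F[1-2] = -1153.7632 N (compression)
  Rx@0 = -541.5500 N
  Ry@0 = +237.4622 N
  Ry@2 = +847.3778 N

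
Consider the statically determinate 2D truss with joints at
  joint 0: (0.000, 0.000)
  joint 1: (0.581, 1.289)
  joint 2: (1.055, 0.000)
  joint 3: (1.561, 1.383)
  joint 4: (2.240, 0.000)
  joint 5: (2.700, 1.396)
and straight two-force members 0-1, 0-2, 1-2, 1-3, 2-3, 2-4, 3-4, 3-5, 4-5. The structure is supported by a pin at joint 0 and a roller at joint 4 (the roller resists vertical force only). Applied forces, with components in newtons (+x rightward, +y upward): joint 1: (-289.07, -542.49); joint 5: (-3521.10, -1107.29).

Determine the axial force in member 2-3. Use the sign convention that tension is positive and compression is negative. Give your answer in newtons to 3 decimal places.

-1965.323

N=6 nodes, M=9 members, R=3 reactions → 2N=12, M+R=12
member 0 (0-1): L=1.4139, (cx,cy)=(0.4109,0.9117)
member 1 (0-2): L=1.0550, (cx,cy)=(1.0000,0.0000)
member 2 (1-2): L=1.3734, (cx,cy)=(0.3451,-0.9386)
member 3 (1-3): L=0.9845, (cx,cy)=(0.9954,0.0955)
member 4 (2-3): L=1.4727, (cx,cy)=(0.3436,0.9391)
member 5 (2-4): L=1.1850, (cx,cy)=(1.0000,0.0000)
member 6 (3-4): L=1.5407, (cx,cy)=(0.4407,-0.8976)
member 7 (3-5): L=1.1391, (cx,cy)=(0.9999,0.0114)
member 8 (4-5): L=1.4698, (cx,cy)=(0.3130,0.9498)
solve A·x = −loads:
  F[0-1] = -2780.7608 N (compression)
  F[0-2] = -2667.4905 N (compression)
  F[1-2] = +1966.5022 N (tension)
  F[1-3] = -1539.3445 N (compression)
  F[2-3] = -1965.3228 N (compression)
  F[2-4] = -1313.5109 N (compression)
  F[3-4] = +2179.5671 N (tension)
  F[3-5] = -3168.3551 N (compression)
  F[4-5] = -1127.7831 N (compression)
  Rx@0 = +3810.1700 N
  Ry@0 = +2535.1359 N
  Ry@4 = -885.3559 N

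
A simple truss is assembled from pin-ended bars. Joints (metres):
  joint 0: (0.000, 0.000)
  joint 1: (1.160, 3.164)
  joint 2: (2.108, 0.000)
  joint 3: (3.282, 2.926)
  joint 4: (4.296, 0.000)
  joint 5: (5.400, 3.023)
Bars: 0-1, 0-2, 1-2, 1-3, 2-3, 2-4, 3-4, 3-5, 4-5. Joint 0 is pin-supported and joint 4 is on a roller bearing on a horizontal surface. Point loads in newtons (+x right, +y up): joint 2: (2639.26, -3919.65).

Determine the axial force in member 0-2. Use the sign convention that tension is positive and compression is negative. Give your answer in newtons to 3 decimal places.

3371.160

N=6 nodes, M=9 members, R=3 reactions → 2N=12, M+R=12
member 0 (0-1): L=3.3699, (cx,cy)=(0.3442,0.9389)
member 1 (0-2): L=2.1080, (cx,cy)=(1.0000,0.0000)
member 2 (1-2): L=3.3030, (cx,cy)=(0.2870,-0.9579)
member 3 (1-3): L=2.1353, (cx,cy)=(0.9938,-0.1115)
member 4 (2-3): L=3.1527, (cx,cy)=(0.3724,0.9281)
member 5 (2-4): L=2.1880, (cx,cy)=(1.0000,0.0000)
member 6 (3-4): L=3.0967, (cx,cy)=(0.3274,-0.9449)
member 7 (3-5): L=2.1202, (cx,cy)=(0.9990,0.0457)
member 8 (4-5): L=3.2183, (cx,cy)=(0.3430,0.9393)
solve A·x = −loads:
  F[0-1] = -2126.2584 N (compression)
  F[0-2] = +3371.1602 N (tension)
  F[1-2] = +2245.1449 N (tension)
  F[1-3] = -1384.9189 N (compression)
  F[2-3] = +1906.0450 N (tension)
  F[2-4] = +666.5262 N (tension)
  F[3-4] = -2035.5472 N (compression)
  F[3-5] = +0.0000 N (tension)
  F[4-5] = -0.0000 N (compression)
  Rx@0 = -2639.2600 N
  Ry@0 = +1996.3208 N
  Ry@4 = +1923.3292 N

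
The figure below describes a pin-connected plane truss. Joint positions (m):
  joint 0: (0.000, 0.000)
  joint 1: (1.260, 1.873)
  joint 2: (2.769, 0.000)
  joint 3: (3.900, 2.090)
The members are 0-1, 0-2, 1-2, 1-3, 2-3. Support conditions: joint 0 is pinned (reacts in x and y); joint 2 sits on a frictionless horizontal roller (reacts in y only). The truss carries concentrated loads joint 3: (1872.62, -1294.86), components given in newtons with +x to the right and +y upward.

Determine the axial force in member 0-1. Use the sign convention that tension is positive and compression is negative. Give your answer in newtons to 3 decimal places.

N=4 nodes, M=5 members, R=3 reactions → 2N=8, M+R=8
member 0 (0-1): L=2.2574, (cx,cy)=(0.5582,0.8297)
member 1 (0-2): L=2.7690, (cx,cy)=(1.0000,0.0000)
member 2 (1-2): L=2.4052, (cx,cy)=(0.6274,-0.7787)
member 3 (1-3): L=2.6489, (cx,cy)=(0.9966,0.0819)
member 4 (2-3): L=2.3764, (cx,cy)=(0.4759,0.8795)
solve A·x = −loads:
  F[0-1] = +2340.9084 N (tension)
  F[0-2] = +565.9925 N (tension)
  F[1-2] = -2209.9830 N (compression)
  F[1-3] = +2702.2060 N (tension)
  F[2-3] = -1723.9980 N (compression)
  Rx@0 = -1872.6200 N
  Ry@0 = -1942.3122 N
  Ry@2 = +3237.1722 N

2340.908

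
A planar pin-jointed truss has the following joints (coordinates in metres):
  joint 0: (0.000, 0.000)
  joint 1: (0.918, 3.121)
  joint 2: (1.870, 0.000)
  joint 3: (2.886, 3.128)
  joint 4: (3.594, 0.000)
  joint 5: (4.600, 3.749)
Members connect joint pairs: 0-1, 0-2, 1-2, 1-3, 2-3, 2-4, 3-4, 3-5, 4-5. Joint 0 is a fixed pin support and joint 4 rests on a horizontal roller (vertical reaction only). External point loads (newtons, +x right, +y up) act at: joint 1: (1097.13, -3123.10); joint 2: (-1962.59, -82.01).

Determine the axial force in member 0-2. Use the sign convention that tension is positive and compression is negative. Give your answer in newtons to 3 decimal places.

N=6 nodes, M=9 members, R=3 reactions → 2N=12, M+R=12
member 0 (0-1): L=3.2532, (cx,cy)=(0.2822,0.9594)
member 1 (0-2): L=1.8700, (cx,cy)=(1.0000,0.0000)
member 2 (1-2): L=3.2630, (cx,cy)=(0.2918,-0.9565)
member 3 (1-3): L=1.9680, (cx,cy)=(1.0000,0.0036)
member 4 (2-3): L=3.2889, (cx,cy)=(0.3089,0.9511)
member 5 (2-4): L=1.7240, (cx,cy)=(1.0000,0.0000)
member 6 (3-4): L=3.2071, (cx,cy)=(0.2208,-0.9753)
member 7 (3-5): L=1.8230, (cx,cy)=(0.9402,0.3406)
member 8 (4-5): L=3.8816, (cx,cy)=(0.2592,0.9658)
solve A·x = −loads:
  F[0-1] = -1471.7933 N (compression)
  F[0-2] = -450.1450 N (compression)
  F[1-2] = -1792.6329 N (compression)
  F[1-3] = -989.4343 N (compression)
  F[2-3] = +1889.0464 N (tension)
  F[2-4] = +405.8618 N (tension)
  F[3-4] = -1838.4877 N (compression)
  F[3-5] = +0.0000 N (tension)
  F[4-5] = -0.0000 N (compression)
  Rx@0 = +865.4600 N
  Ry@0 = +1411.9806 N
  Ry@4 = +1793.1294 N

-450.145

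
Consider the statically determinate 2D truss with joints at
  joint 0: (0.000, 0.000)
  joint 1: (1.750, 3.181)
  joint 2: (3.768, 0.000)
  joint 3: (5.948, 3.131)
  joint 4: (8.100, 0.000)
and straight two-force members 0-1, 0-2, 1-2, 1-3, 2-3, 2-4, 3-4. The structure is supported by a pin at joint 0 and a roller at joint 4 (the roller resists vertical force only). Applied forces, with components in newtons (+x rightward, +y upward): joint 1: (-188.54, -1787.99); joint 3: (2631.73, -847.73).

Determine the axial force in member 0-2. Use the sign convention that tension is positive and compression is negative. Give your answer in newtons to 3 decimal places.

2819.314

N=5 nodes, M=7 members, R=3 reactions → 2N=10, M+R=10
member 0 (0-1): L=3.6306, (cx,cy)=(0.4820,0.8762)
member 1 (0-2): L=3.7680, (cx,cy)=(1.0000,0.0000)
member 2 (1-2): L=3.7671, (cx,cy)=(0.5357,-0.8444)
member 3 (1-3): L=4.1983, (cx,cy)=(0.9999,-0.0119)
member 4 (2-3): L=3.8152, (cx,cy)=(0.5714,0.8207)
member 5 (2-4): L=4.3320, (cx,cy)=(1.0000,0.0000)
member 6 (3-4): L=3.7992, (cx,cy)=(0.5664,-0.8241)
solve A·x = −loads:
  F[0-1] = -780.3169 N (compression)
  F[0-2] = +2819.3136 N (tension)
  F[1-2] = -1315.0657 N (compression)
  F[1-3] = +516.9203 N (tension)
  F[2-3] = +1353.1151 N (tension)
  F[2-4] = +1341.6732 N (tension)
  F[3-4] = -2368.6550 N (compression)
  Rx@0 = -2443.1900 N
  Ry@0 = +683.6853 N
  Ry@4 = +1952.0347 N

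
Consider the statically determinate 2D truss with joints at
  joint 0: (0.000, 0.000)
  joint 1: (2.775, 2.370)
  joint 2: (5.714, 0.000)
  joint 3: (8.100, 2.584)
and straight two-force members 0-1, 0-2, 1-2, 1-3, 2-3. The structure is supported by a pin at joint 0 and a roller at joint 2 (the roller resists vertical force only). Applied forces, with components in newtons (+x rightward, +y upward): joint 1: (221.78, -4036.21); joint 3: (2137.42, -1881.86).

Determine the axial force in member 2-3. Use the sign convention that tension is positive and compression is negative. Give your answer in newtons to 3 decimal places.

-2781.555

N=4 nodes, M=5 members, R=3 reactions → 2N=8, M+R=8
member 0 (0-1): L=3.6493, (cx,cy)=(0.7604,0.6494)
member 1 (0-2): L=5.7140, (cx,cy)=(1.0000,0.0000)
member 2 (1-2): L=3.7755, (cx,cy)=(0.7784,-0.6277)
member 3 (1-3): L=5.3293, (cx,cy)=(0.9992,0.0402)
member 4 (2-3): L=3.5171, (cx,cy)=(0.6784,0.7347)
solve A·x = −loads:
  F[0-1] = -356.6786 N (compression)
  F[0-2] = +2630.4241 N (tension)
  F[1-2] = -5803.2231 N (compression)
  F[1-3] = +4027.6701 N (tension)
  F[2-3] = -2781.5545 N (compression)
  Rx@0 = -2359.2000 N
  Ry@0 = +231.6401 N
  Ry@2 = +5686.4299 N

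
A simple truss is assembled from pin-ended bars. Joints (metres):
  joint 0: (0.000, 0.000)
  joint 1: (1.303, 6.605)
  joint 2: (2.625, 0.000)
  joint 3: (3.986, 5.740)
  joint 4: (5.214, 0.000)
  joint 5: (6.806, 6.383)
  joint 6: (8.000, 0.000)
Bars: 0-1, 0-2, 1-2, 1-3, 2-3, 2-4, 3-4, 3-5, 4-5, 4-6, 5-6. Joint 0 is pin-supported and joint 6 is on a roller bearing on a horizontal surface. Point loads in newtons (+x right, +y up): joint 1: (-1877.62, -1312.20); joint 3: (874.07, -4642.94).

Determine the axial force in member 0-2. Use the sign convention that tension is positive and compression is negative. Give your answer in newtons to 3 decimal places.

N=7 nodes, M=11 members, R=3 reactions → 2N=14, M+R=14
member 0 (0-1): L=6.7323, (cx,cy)=(0.1935,0.9811)
member 1 (0-2): L=2.6250, (cx,cy)=(1.0000,0.0000)
member 2 (1-2): L=6.7360, (cx,cy)=(0.1963,-0.9806)
member 3 (1-3): L=2.8190, (cx,cy)=(0.9518,-0.3068)
member 4 (2-3): L=5.8991, (cx,cy)=(0.2307,0.9730)
member 5 (2-4): L=2.5890, (cx,cy)=(1.0000,0.0000)
member 6 (3-4): L=5.8699, (cx,cy)=(0.2092,-0.9779)
member 7 (3-5): L=2.8924, (cx,cy)=(0.9750,0.2223)
member 8 (4-5): L=6.5785, (cx,cy)=(0.2420,0.9703)
member 9 (4-6): L=2.7860, (cx,cy)=(1.0000,0.0000)
member 10 (5-6): L=6.4937, (cx,cy)=(0.1839,-0.9830)
solve A·x = −loads:
  F[0-1] = -4434.9946 N (compression)
  F[0-2] = -145.1807 N (compression)
  F[1-2] = +2954.7510 N (tension)
  F[1-3] = +461.6239 N (tension)
  F[2-3] = -2977.6168 N (compression)
  F[2-4] = +1121.6855 N (tension)
  F[3-4] = -1813.3901 N (compression)
  F[3-5] = -761.3705 N (compression)
  F[4-5] = +1827.5860 N (tension)
  F[4-6] = +300.0441 N (tension)
  F[5-6] = -1631.8264 N (compression)
  Rx@0 = +1003.5500 N
  Ry@0 = +4351.1354 N
  Ry@6 = +1604.0046 N

-145.181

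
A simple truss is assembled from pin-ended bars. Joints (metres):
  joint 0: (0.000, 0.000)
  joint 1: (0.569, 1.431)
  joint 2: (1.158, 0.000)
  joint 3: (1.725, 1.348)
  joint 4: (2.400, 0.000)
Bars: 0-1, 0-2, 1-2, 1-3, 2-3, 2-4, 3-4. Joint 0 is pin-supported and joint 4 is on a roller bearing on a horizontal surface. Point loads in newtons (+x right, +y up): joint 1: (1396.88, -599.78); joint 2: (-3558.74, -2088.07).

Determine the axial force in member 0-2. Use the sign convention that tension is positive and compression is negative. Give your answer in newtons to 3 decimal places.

N=5 nodes, M=7 members, R=3 reactions → 2N=10, M+R=10
member 0 (0-1): L=1.5400, (cx,cy)=(0.3695,0.9292)
member 1 (0-2): L=1.1580, (cx,cy)=(1.0000,0.0000)
member 2 (1-2): L=1.5475, (cx,cy)=(0.3806,-0.9247)
member 3 (1-3): L=1.1590, (cx,cy)=(0.9974,-0.0716)
member 4 (2-3): L=1.4624, (cx,cy)=(0.3877,0.9218)
member 5 (2-4): L=1.2420, (cx,cy)=(1.0000,0.0000)
member 6 (3-4): L=1.5076, (cx,cy)=(0.4477,-0.8942)
solve A·x = −loads:
  F[0-1] = -758.9769 N (compression)
  F[0-2] = -1881.4282 N (compression)
  F[1-2] = +251.7469 N (tension)
  F[1-3] = -1777.6961 N (compression)
  F[2-3] = +2012.7123 N (tension)
  F[2-4] = +992.7614 N (tension)
  F[3-4] = -2217.2514 N (compression)
  Rx@0 = +2161.8600 N
  Ry@0 = +705.2687 N
  Ry@4 = +1982.5813 N

-1881.428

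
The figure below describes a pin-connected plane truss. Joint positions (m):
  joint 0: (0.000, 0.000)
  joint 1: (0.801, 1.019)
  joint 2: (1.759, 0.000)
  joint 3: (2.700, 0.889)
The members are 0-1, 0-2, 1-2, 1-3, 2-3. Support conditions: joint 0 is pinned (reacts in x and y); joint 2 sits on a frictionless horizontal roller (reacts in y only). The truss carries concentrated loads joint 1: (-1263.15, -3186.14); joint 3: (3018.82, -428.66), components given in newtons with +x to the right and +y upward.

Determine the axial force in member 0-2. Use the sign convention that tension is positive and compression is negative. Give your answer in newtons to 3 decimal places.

2315.332

N=4 nodes, M=5 members, R=3 reactions → 2N=8, M+R=8
member 0 (0-1): L=1.2961, (cx,cy)=(0.6180,0.7862)
member 1 (0-2): L=1.7590, (cx,cy)=(1.0000,0.0000)
member 2 (1-2): L=1.3986, (cx,cy)=(0.6850,-0.7286)
member 3 (1-3): L=1.9034, (cx,cy)=(0.9977,-0.0683)
member 4 (2-3): L=1.2945, (cx,cy)=(0.7269,0.6867)
solve A·x = −loads:
  F[0-1] = -905.6138 N (compression)
  F[0-2] = +2315.3320 N (tension)
  F[1-2] = -3700.1127 N (compression)
  F[1-3] = +3245.5071 N (tension)
  F[2-3] = -301.4267 N (compression)
  Rx@0 = -1755.6700 N
  Ry@0 = +711.9795 N
  Ry@2 = +2902.8205 N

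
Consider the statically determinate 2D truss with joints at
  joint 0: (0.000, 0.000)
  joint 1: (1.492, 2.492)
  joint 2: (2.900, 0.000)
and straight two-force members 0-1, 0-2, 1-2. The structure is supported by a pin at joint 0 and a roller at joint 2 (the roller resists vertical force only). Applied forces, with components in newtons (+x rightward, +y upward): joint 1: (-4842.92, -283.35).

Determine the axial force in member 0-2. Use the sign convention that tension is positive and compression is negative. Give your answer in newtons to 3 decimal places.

N=3 nodes, M=3 members, R=3 reactions → 2N=6, M+R=6
member 0 (0-1): L=2.9045, (cx,cy)=(0.5137,0.8580)
member 1 (0-2): L=2.9000, (cx,cy)=(1.0000,0.0000)
member 2 (1-2): L=2.8623, (cx,cy)=(0.4919,-0.8706)
solve A·x = −loads:
  F[0-1] = -5010.7806 N (compression)
  F[0-2] = -2268.9550 N (compression)
  F[1-2] = +4612.4556 N (tension)
  Rx@0 = +4842.9200 N
  Ry@0 = +4299.1426 N
  Ry@2 = -4015.7926 N

-2268.955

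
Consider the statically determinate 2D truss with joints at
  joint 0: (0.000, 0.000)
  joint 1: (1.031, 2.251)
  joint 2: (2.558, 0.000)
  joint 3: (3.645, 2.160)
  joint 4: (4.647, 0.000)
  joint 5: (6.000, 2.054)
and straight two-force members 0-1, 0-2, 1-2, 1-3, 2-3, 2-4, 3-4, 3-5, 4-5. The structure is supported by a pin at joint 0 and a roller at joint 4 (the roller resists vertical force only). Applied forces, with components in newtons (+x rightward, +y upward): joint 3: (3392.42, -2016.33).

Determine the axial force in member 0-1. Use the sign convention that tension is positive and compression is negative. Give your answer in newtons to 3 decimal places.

1256.179

N=6 nodes, M=9 members, R=3 reactions → 2N=12, M+R=12
member 0 (0-1): L=2.4759, (cx,cy)=(0.4164,0.9092)
member 1 (0-2): L=2.5580, (cx,cy)=(1.0000,0.0000)
member 2 (1-2): L=2.7201, (cx,cy)=(0.5614,-0.8276)
member 3 (1-3): L=2.6156, (cx,cy)=(0.9994,-0.0348)
member 4 (2-3): L=2.4181, (cx,cy)=(0.4495,0.8933)
member 5 (2-4): L=2.0890, (cx,cy)=(1.0000,0.0000)
member 6 (3-4): L=2.3811, (cx,cy)=(0.4208,-0.9071)
member 7 (3-5): L=2.3574, (cx,cy)=(0.9990,-0.0450)
member 8 (4-5): L=2.4596, (cx,cy)=(0.5501,0.8351)
solve A·x = −loads:
  F[0-1] = +1256.1788 N (tension)
  F[0-2] = +2869.3242 N (tension)
  F[1-2] = -1435.9868 N (compression)
  F[1-3] = +1330.0418 N (tension)
  F[2-3] = +1330.3516 N (tension)
  F[2-4] = +1465.1532 N (tension)
  F[3-4] = -3481.7026 N (compression)
  F[3-5] = -0.0000 N (tension)
  F[4-5] = +0.0000 N (tension)
  Rx@0 = -3392.4200 N
  Ry@0 = -1142.0840 N
  Ry@4 = +3158.4140 N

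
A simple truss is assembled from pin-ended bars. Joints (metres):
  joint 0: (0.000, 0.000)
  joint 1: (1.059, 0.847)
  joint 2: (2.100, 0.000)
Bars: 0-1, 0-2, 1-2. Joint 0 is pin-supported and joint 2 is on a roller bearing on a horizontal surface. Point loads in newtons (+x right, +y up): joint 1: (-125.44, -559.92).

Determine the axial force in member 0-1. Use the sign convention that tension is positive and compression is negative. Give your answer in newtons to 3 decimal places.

N=3 nodes, M=3 members, R=3 reactions → 2N=6, M+R=6
member 0 (0-1): L=1.3561, (cx,cy)=(0.7809,0.6246)
member 1 (0-2): L=2.1000, (cx,cy)=(1.0000,0.0000)
member 2 (1-2): L=1.3420, (cx,cy)=(0.7757,-0.6311)
solve A·x = −loads:
  F[0-1] = -525.3791 N (compression)
  F[0-2] = +284.8500 N (tension)
  F[1-2] = -367.2258 N (compression)
  Rx@0 = +125.4400 N
  Ry@0 = +328.1545 N
  Ry@2 = +231.7655 N

-525.379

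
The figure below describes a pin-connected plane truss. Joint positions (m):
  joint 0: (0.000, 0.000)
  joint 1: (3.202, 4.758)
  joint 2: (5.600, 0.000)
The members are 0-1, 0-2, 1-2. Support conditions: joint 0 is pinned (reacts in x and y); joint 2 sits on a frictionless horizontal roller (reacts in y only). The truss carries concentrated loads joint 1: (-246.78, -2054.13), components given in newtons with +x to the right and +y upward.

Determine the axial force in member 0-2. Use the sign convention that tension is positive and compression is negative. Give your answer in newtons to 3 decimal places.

486.277

N=3 nodes, M=3 members, R=3 reactions → 2N=6, M+R=6
member 0 (0-1): L=5.7351, (cx,cy)=(0.5583,0.8296)
member 1 (0-2): L=5.6000, (cx,cy)=(1.0000,0.0000)
member 2 (1-2): L=5.3281, (cx,cy)=(0.4501,-0.8930)
solve A·x = −loads:
  F[0-1] = -1312.9770 N (compression)
  F[0-2] = +486.2766 N (tension)
  F[1-2] = -1080.4607 N (compression)
  Rx@0 = +246.7800 N
  Ry@0 = +1089.2827 N
  Ry@2 = +964.8473 N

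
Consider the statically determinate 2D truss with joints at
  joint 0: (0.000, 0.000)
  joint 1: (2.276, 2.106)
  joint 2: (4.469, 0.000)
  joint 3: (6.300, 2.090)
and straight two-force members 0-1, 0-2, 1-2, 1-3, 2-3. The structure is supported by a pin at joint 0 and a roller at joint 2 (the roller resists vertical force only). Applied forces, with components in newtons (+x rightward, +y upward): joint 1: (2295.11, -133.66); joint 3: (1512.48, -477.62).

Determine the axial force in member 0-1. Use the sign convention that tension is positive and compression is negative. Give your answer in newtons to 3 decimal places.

N=4 nodes, M=5 members, R=3 reactions → 2N=8, M+R=8
member 0 (0-1): L=3.1009, (cx,cy)=(0.7340,0.6792)
member 1 (0-2): L=4.4690, (cx,cy)=(1.0000,0.0000)
member 2 (1-2): L=3.0405, (cx,cy)=(0.7213,-0.6927)
member 3 (1-3): L=4.0240, (cx,cy)=(1.0000,-0.0040)
member 4 (2-3): L=2.7786, (cx,cy)=(0.6590,0.7522)
solve A·x = −loads:
  F[0-1] = +2825.5274 N (tension)
  F[0-2] = +1733.6899 N (tension)
  F[1-2] = -2974.5057 N (compression)
  F[1-3] = +1924.2241 N (tension)
  F[2-3] = -624.8133 N (compression)
  Rx@0 = -3807.5900 N
  Ry@0 = -1918.9955 N
  Ry@2 = +2530.2755 N

2825.527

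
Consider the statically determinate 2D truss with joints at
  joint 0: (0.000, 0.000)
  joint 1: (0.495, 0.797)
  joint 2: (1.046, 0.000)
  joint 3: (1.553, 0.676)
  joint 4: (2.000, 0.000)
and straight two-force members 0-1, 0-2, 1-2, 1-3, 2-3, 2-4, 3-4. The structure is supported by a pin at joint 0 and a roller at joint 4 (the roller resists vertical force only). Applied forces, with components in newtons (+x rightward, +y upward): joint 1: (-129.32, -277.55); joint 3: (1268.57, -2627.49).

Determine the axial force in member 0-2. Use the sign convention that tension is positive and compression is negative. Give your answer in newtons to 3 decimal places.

N=5 nodes, M=7 members, R=3 reactions → 2N=10, M+R=10
member 0 (0-1): L=0.9382, (cx,cy)=(0.5276,0.8495)
member 1 (0-2): L=1.0460, (cx,cy)=(1.0000,0.0000)
member 2 (1-2): L=0.9689, (cx,cy)=(0.5687,-0.8226)
member 3 (1-3): L=1.0649, (cx,cy)=(0.9935,-0.1136)
member 4 (2-3): L=0.8450, (cx,cy)=(0.6000,0.8000)
member 5 (2-4): L=0.9540, (cx,cy)=(1.0000,0.0000)
member 6 (3-4): L=0.8104, (cx,cy)=(0.5516,-0.8341)
solve A·x = −loads:
  F[0-1] = -493.0686 N (compression)
  F[0-2] = +1399.3938 N (tension)
  F[1-2] = +206.2894 N (tension)
  F[1-3] = -249.7525 N (compression)
  F[2-3] = -212.1077 N (compression)
  F[2-4] = +1643.9696 N (tension)
  F[3-4] = -2980.5601 N (compression)
  Rx@0 = -1139.2500 N
  Ry@0 = +418.8578 N
  Ry@4 = +2486.1822 N

1399.394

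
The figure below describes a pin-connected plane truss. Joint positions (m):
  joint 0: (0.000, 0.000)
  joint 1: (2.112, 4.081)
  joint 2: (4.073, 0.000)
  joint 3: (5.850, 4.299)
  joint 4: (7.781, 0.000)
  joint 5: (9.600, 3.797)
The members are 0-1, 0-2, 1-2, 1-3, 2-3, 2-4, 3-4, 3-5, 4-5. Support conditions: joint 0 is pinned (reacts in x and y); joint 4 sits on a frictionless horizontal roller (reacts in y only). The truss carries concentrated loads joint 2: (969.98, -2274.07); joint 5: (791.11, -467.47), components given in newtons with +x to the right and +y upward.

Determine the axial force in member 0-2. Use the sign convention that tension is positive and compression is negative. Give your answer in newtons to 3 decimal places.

N=6 nodes, M=9 members, R=3 reactions → 2N=12, M+R=12
member 0 (0-1): L=4.5951, (cx,cy)=(0.4596,0.8881)
member 1 (0-2): L=4.0730, (cx,cy)=(1.0000,0.0000)
member 2 (1-2): L=4.5277, (cx,cy)=(0.4331,-0.9013)
member 3 (1-3): L=3.7444, (cx,cy)=(0.9983,0.0582)
member 4 (2-3): L=4.6518, (cx,cy)=(0.3820,0.9242)
member 5 (2-4): L=3.7080, (cx,cy)=(1.0000,0.0000)
member 6 (3-4): L=4.7128, (cx,cy)=(0.4097,-0.9122)
member 7 (3-5): L=3.7835, (cx,cy)=(0.9912,-0.1327)
member 8 (4-5): L=4.2102, (cx,cy)=(0.4320,0.9019)
solve A·x = −loads:
  F[0-1] = -662.4878 N (compression)
  F[0-2] = +2065.5815 N (tension)
  F[1-2] = +615.8093 N (tension)
  F[1-3] = -572.1762 N (compression)
  F[2-3] = +1860.0835 N (tension)
  F[2-4] = +651.7569 N (tension)
  F[3-4] = -1987.9309 N (compression)
  F[3-5] = +962.3932 N (tension)
  F[4-5] = -376.7541 N (compression)
  Rx@0 = -1761.0900 N
  Ry@0 = +588.3664 N
  Ry@4 = +2153.1736 N

2065.582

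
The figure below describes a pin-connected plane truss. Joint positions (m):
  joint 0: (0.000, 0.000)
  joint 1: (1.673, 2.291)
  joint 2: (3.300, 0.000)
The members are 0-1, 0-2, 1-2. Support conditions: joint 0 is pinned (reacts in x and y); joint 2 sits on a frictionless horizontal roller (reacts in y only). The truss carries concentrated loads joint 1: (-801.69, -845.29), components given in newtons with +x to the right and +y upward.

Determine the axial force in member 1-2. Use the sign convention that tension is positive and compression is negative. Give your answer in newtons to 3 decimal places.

N=3 nodes, M=3 members, R=3 reactions → 2N=6, M+R=6
member 0 (0-1): L=2.8368, (cx,cy)=(0.5897,0.8076)
member 1 (0-2): L=3.3000, (cx,cy)=(1.0000,0.0000)
member 2 (1-2): L=2.8099, (cx,cy)=(0.5790,-0.8153)
solve A·x = −loads:
  F[0-1] = -1205.2146 N (compression)
  F[0-2] = -90.9237 N (compression)
  F[1-2] = +157.0318 N (tension)
  Rx@0 = +801.6900 N
  Ry@0 = +973.3208 N
  Ry@2 = -128.0308 N

157.032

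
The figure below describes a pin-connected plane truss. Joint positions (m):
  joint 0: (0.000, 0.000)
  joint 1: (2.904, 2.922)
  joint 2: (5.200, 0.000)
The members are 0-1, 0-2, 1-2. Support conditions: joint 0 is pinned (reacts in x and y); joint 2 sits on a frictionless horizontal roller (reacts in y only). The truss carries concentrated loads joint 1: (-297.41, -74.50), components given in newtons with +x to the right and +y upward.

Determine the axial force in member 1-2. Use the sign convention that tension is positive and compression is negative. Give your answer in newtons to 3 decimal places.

159.629

N=3 nodes, M=3 members, R=3 reactions → 2N=6, M+R=6
member 0 (0-1): L=4.1196, (cx,cy)=(0.7049,0.7093)
member 1 (0-2): L=5.2000, (cx,cy)=(1.0000,0.0000)
member 2 (1-2): L=3.7161, (cx,cy)=(0.6178,-0.7863)
solve A·x = −loads:
  F[0-1] = -281.9957 N (compression)
  F[0-2] = -98.6260 N (compression)
  F[1-2] = +159.6289 N (tension)
  Rx@0 = +297.4100 N
  Ry@0 = +200.0162 N
  Ry@2 = -125.5162 N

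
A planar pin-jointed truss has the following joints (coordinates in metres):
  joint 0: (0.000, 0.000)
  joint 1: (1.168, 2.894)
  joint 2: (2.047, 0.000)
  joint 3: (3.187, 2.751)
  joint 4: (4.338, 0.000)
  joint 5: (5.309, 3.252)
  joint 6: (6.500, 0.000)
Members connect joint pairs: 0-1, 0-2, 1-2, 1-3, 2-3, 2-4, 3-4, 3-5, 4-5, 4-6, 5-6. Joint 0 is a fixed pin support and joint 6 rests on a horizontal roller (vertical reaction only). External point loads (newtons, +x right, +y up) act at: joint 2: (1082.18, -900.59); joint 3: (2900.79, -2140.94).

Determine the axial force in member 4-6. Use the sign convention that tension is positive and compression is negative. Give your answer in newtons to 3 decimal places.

937.945

N=7 nodes, M=11 members, R=3 reactions → 2N=14, M+R=14
member 0 (0-1): L=3.1208, (cx,cy)=(0.3743,0.9273)
member 1 (0-2): L=2.0470, (cx,cy)=(1.0000,0.0000)
member 2 (1-2): L=3.0245, (cx,cy)=(0.2906,-0.9568)
member 3 (1-3): L=2.0241, (cx,cy)=(0.9975,-0.0707)
member 4 (2-3): L=2.9779, (cx,cy)=(0.3828,0.9238)
member 5 (2-4): L=2.2910, (cx,cy)=(1.0000,0.0000)
member 6 (3-4): L=2.9821, (cx,cy)=(0.3860,-0.9225)
member 7 (3-5): L=2.1803, (cx,cy)=(0.9732,0.2298)
member 8 (4-5): L=3.3939, (cx,cy)=(0.2861,0.9582)
member 9 (4-6): L=2.1620, (cx,cy)=(1.0000,0.0000)
member 10 (5-6): L=3.4632, (cx,cy)=(0.3439,-0.9390)
solve A·x = −loads:
  F[0-1] = -518.1479 N (compression)
  F[0-2] = +4176.8929 N (tension)
  F[1-2] = +527.8755 N (tension)
  F[1-3] = -348.2053 N (compression)
  F[2-3] = +428.1122 N (tension)
  F[2-4] = +3084.2326 N (tension)
  F[3-4] = -3244.9669 N (compression)
  F[3-5] = -1882.1267 N (compression)
  F[4-5] = +3124.1081 N (tension)
  F[4-6] = +937.9453 N (tension)
  F[5-6] = -2727.3916 N (compression)
  Rx@0 = -3982.9700 N
  Ry@0 = +480.4905 N
  Ry@6 = +2561.0395 N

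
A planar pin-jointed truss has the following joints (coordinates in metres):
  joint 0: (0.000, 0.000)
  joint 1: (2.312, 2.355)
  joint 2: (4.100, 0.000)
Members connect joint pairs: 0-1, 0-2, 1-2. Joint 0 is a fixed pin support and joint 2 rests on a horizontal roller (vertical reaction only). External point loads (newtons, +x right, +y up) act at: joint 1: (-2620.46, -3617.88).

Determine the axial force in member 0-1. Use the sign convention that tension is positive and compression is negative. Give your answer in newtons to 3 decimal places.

N=3 nodes, M=3 members, R=3 reactions → 2N=6, M+R=6
member 0 (0-1): L=3.3002, (cx,cy)=(0.7006,0.7136)
member 1 (0-2): L=4.1000, (cx,cy)=(1.0000,0.0000)
member 2 (1-2): L=2.9569, (cx,cy)=(0.6047,-0.7965)
solve A·x = −loads:
  F[0-1] = -4320.2802 N (compression)
  F[0-2] = +406.1643 N (tension)
  F[1-2] = -671.6820 N (compression)
  Rx@0 = +2620.4600 N
  Ry@0 = +3082.9153 N
  Ry@2 = +534.9647 N

-4320.280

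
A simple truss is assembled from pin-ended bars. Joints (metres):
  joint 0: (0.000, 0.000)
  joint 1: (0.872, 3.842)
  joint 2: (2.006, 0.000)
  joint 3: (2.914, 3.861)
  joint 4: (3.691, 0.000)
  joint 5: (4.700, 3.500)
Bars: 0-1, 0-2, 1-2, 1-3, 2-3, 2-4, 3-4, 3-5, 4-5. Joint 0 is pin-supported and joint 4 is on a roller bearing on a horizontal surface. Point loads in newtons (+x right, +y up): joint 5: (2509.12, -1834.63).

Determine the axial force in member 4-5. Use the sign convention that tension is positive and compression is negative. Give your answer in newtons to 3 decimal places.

-1305.459

N=6 nodes, M=9 members, R=3 reactions → 2N=12, M+R=12
member 0 (0-1): L=3.9397, (cx,cy)=(0.2213,0.9752)
member 1 (0-2): L=2.0060, (cx,cy)=(1.0000,0.0000)
member 2 (1-2): L=4.0059, (cx,cy)=(0.2831,-0.9591)
member 3 (1-3): L=2.0421, (cx,cy)=(1.0000,0.0093)
member 4 (2-3): L=3.9663, (cx,cy)=(0.2289,0.9734)
member 5 (2-4): L=1.6850, (cx,cy)=(1.0000,0.0000)
member 6 (3-4): L=3.9384, (cx,cy)=(0.1973,-0.9803)
member 7 (3-5): L=1.8221, (cx,cy)=(0.9802,-0.1981)
member 8 (4-5): L=3.6425, (cx,cy)=(0.2770,0.9609)
solve A·x = −loads:
  F[0-1] = +2954.0759 N (tension)
  F[0-2] = +1855.2771 N (tension)
  F[1-2] = -2989.1215 N (compression)
  F[1-3] = +1500.0840 N (tension)
  F[2-3] = +2945.0609 N (tension)
  F[2-4] = +334.8973 N (tension)
  F[3-4] = -3530.4524 N (compression)
  F[3-5] = +2928.7940 N (tension)
  F[4-5] = -1305.4589 N (compression)
  Rx@0 = -2509.1200 N
  Ry@0 = -2880.8078 N
  Ry@4 = +4715.4378 N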